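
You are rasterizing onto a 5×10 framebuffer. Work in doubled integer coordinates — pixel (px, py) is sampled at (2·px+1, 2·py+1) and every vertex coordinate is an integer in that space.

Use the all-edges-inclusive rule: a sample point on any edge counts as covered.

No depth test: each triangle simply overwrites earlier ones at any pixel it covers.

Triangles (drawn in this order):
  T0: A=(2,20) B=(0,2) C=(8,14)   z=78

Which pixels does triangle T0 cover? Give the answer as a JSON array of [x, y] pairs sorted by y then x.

T0:
  2·area = 120
  edge (2, 20)→(0, 2): d=(-2,-18) inclusive
  edge (0, 2)→(8, 14): d=(8,12) inclusive
  edge (8, 14)→(2, 20): d=(-6,6) inclusive
    (0,2)@(1, 5): e=[12,12,96] → X
    (1,2)@(3, 5): e=[48,-12,84] → .
    (0,3)@(1, 7): e=[8,28,84] → X
    (1,3)@(3, 7): e=[44,4,72] → X
    (2,3)@(5, 7): e=[80,-20,60] → .
    (0,4)@(1, 9): e=[4,44,72] → X
    (2,4)@(5, 9): e=[76,-4,48] → .
    (0,5)@(1, 11): e=[0,60,60] → X  [on edge]
    (2,5)@(5, 11): e=[72,12,36] → X
    (3,5)@(7, 11): e=[108,-12,24] → .
    (0,6)@(1, 13): e=[-4,76,48] → .
    (1,6)@(3, 13): e=[32,52,36] → X
    (4,6)@(9, 13): e=[140,-20,0] → .  [on edge]
    (3,7)@(7, 15): e=[100,20,0] → X  [on edge]
    (2,8)@(5, 17): e=[60,60,0] → X  [on edge]
    (1,9)@(3, 19): e=[20,100,0] → X  [on edge]
  covered (17 px):
    . . . . .
    . . . . .
    X . . . .
    X X . . .
    X X . . .
    X X X . .
    . X X X .
    . X X X .
    . X X . .
    . X . . .

Result: [[0,2],[0,3],[1,3],[0,4],[1,4],[0,5],[1,5],[2,5],[1,6],[2,6],[3,6],[1,7],[2,7],[3,7],[1,8],[2,8],[1,9]]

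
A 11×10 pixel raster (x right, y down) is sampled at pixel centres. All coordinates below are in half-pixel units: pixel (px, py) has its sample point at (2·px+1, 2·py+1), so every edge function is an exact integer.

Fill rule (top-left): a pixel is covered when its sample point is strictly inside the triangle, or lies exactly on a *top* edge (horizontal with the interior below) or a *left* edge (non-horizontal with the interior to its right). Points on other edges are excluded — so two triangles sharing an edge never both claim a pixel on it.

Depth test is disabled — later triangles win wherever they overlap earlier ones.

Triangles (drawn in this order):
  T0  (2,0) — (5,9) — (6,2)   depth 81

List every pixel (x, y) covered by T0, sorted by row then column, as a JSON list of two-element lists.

T0:
  2·area = 30  (B↔C swapped to make it positive)
  edge (2, 0)→(6, 2): d=(4,2) right/bottom  bias=-1
  edge (6, 2)→(5, 9): d=(-1,7) right/bottom  bias=-1
  edge (5, 9)→(2, 0): d=(-3,-9) top-left  bias=+0
    (1,0)@(3, 1): e=[2,22,6] → #
    (2,0)@(5, 1): e=[-2,8,24] → ·
    (1,1)@(3, 3): e=[10,20,0] → #  [on edge]
    (2,1)@(5, 3): e=[6,6,18] → #
    (3,1)@(7, 3): e=[2,-8,36] → ·
    (1,2)@(3, 5): e=[18,18,-6] → ·
    (2,2)@(5, 5): e=[14,4,12] → #
    (3,2)@(7, 5): e=[10,-10,30] → ·
    (2,3)@(5, 7): e=[22,2,6] → #
    (3,3)@(7, 7): e=[18,-12,24] → ·
    (2,4)@(5, 9): e=[30,0,0] → ·  [on edge]
    (3,7)@(7, 15): e=[50,-20,0] → ·  [on edge]
  covered (5 px):
    · # · · · · · · · · ·
    · # # · · · · · · · ·
    · · # · · · · · · · ·
    · · # · · · · · · · ·
    · · · · · · · · · · ·
    · · · · · · · · · · ·
    · · · · · · · · · · ·
    · · · · · · · · · · ·
    · · · · · · · · · · ·
    · · · · · · · · · · ·

Result: [[1,0],[1,1],[2,1],[2,2],[2,3]]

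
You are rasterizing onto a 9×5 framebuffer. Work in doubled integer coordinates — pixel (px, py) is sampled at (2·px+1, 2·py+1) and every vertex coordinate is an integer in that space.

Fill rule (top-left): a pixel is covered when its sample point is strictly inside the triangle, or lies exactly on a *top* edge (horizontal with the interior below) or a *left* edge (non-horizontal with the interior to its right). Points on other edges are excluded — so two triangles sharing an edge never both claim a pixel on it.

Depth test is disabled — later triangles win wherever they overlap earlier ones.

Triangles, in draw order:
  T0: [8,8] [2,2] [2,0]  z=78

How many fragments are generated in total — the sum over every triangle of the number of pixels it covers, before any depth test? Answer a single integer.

T0:
  2·area = 12
  edge (8, 8)→(2, 2): d=(-6,-6) top-left  bias=+0
  edge (2, 2)→(2, 0): d=(0,-2) top-left  bias=+0
  edge (2, 0)→(8, 8): d=(6,8) right/bottom  bias=-1
    (0,0)@(1, 1): e=[0,-2,14] → ·  [on edge]
    (1,1)@(3, 3): e=[0,2,10] → █  [on edge]
    (2,1)@(5, 3): e=[12,6,-6] → ·
    (1,2)@(3, 5): e=[-12,2,22] → ·
    (2,2)@(5, 5): e=[0,6,6] → █  [on edge]
    (3,2)@(7, 5): e=[12,10,-10] → ·
    (2,3)@(5, 7): e=[-12,6,18] → ·
    (3,3)@(7, 7): e=[0,10,2] → █  [on edge]
    (4,3)@(9, 7): e=[12,14,-14] → ·
    (3,4)@(7, 9): e=[-12,10,14] → ·
    (4,4)@(9, 9): e=[0,14,-2] → ·  [on edge]
  covered (3 px):
    · · · · · · · · ·
    · █ · · · · · · ·
    · · █ · · · · · ·
    · · · █ · · · · ·
    · · · · · · · · ·

Answer: 3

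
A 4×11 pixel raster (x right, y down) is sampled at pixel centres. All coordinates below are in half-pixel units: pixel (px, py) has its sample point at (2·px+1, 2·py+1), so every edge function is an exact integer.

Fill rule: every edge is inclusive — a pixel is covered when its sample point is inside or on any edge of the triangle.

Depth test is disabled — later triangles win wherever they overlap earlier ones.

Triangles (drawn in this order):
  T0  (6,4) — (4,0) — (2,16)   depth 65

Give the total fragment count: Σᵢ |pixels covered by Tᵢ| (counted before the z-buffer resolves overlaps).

T0:
  2·area = 40  (B↔C swapped to make it positive)
  edge (6, 4)→(2, 16): d=(-4,12) inclusive
  edge (2, 16)→(4, 0): d=(2,-16) inclusive
  edge (4, 0)→(6, 4): d=(2,4) inclusive
    (3,0)@(7, 1): e=[0,50,-10] → ·  [on edge]
    (2,1)@(5, 3): e=[16,22,2] → #
    (3,1)@(7, 3): e=[-8,54,-6] → ·
    (2,2)@(5, 5): e=[8,26,6] → #
    (3,2)@(7, 5): e=[-16,58,-2] → ·
    (2,3)@(5, 7): e=[0,30,10] → #  [on edge]
    (3,3)@(7, 7): e=[-24,62,2] → ·
    (1,4)@(3, 9): e=[16,2,22] → #
    (2,4)@(5, 9): e=[-8,34,14] → ·
    (1,5)@(3, 11): e=[8,6,26] → #
    (2,5)@(5, 11): e=[-16,38,18] → ·
    (1,6)@(3, 13): e=[0,10,30] → #  [on edge]
    (0,9)@(1, 19): e=[0,-10,50] → ·  [on edge]
  covered (6 px):
    · · · ·
    · · # ·
    · · # ·
    · · # ·
    · # · ·
    · # · ·
    · # · ·
    · · · ·
    · · · ·
    · · · ·
    · · · ·

Final: 6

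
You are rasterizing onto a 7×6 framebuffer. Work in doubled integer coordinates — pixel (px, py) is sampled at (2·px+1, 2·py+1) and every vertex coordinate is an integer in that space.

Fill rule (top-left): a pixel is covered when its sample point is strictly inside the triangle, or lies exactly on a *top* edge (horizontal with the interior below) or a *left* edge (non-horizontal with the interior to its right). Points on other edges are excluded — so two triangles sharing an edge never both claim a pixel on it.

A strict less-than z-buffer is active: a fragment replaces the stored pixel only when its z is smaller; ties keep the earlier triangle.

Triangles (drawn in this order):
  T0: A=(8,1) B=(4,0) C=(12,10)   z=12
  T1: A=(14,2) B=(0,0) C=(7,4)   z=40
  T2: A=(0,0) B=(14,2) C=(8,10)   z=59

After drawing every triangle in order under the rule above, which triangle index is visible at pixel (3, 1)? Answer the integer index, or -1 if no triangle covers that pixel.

T0:
  2·area = 32  (B↔C swapped to make it positive)
  edge (8, 1)→(12, 10): d=(4,9) right/bottom  bias=-1
  edge (12, 10)→(4, 0): d=(-8,-10) top-left  bias=+0
  edge (4, 0)→(8, 1): d=(4,1) right/bottom  bias=-1
    (2,0)@(5, 1): e=[27,2,3] → X
    (3,0)@(7, 1): e=[9,22,1] → X
    (4,0)@(9, 1): e=[-9,42,-1] → .
    (2,1)@(5, 3): e=[35,-14,11] → .
    (3,1)@(7, 3): e=[17,6,9] → X
    (4,1)@(9, 3): e=[-1,26,7] → .
    (3,2)@(7, 5): e=[25,-10,17] → .
    (4,2)@(9, 5): e=[7,10,15] → X
    (5,2)@(11, 5): e=[-11,30,13] → .
    (4,3)@(9, 7): e=[15,-6,23] → .
  covered (4 px):
    . . X X . . .
    . . . X . . .
    . . . . X . .
    . . . . . . .
    . . . . . . .
    . . . . . . .
T1:
  2·area = 42  (B↔C swapped to make it positive)
  edge (14, 2)→(7, 4): d=(-7,2) right/bottom  bias=-1
  edge (7, 4)→(0, 0): d=(-7,-4) top-left  bias=+0
  edge (0, 0)→(14, 2): d=(14,2) right/bottom  bias=-1
    (1,0)@(3, 1): e=[29,5,8] → X
    (2,0)@(5, 1): e=[25,13,4] → X
    (3,0)@(7, 1): e=[21,21,0] → .  [on edge]
    (1,1)@(3, 3): e=[15,-9,36] → .
    (2,1)@(5, 3): e=[11,-1,32] → .
    (3,1)@(7, 3): e=[7,7,28] → X
    (4,1)@(9, 3): e=[3,15,24] → X
    (5,1)@(11, 3): e=[-1,23,20] → .
    (3,2)@(7, 5): e=[-7,-7,56] → .
    (4,2)@(9, 5): e=[-11,1,52] → .
  covered (4 px):
    . X X . . . .
    . . . X X . .
    . . . . . . .
    . . . . . . .
    . . . . . . .
    . . . . . . .
T2:
  2·area = 124
  edge (0, 0)→(14, 2): d=(14,2) right/bottom  bias=-1
  edge (14, 2)→(8, 10): d=(-6,8) right/bottom  bias=-1
  edge (8, 10)→(0, 0): d=(-8,-10) top-left  bias=+0
    (0,0)@(1, 1): e=[12,110,2] → X
    (1,0)@(3, 1): e=[8,94,22] → X
    (2,0)@(5, 1): e=[4,78,42] → X
    (3,0)@(7, 1): e=[0,62,62] → .  [on edge]
    (0,1)@(1, 3): e=[40,98,-14] → .
    (1,1)@(3, 3): e=[36,82,6] → X
    (3,1)@(7, 3): e=[28,50,46] → X
    (4,1)@(9, 3): e=[24,34,66] → X
    (5,1)@(11, 3): e=[20,18,86] → X
    (6,1)@(13, 3): e=[16,2,106] → X
    (1,2)@(3, 5): e=[64,70,-10] → .
    (2,2)@(5, 5): e=[60,54,10] → X
  covered (15 px):
    X X X . . . .
    . X X X X X X
    . . X X X X .
    . . . X X . .
    . . . . . . .
    . . . . . . .

Z-buffer (winner per pixel, '.' = empty):
  2 1 0 0 . . .
  . 2 2 0 1 2 2
  . . 2 2 0 2 .
  . . . 2 2 . .
  . . . . . . .
  . . . . . . .

Answer: 0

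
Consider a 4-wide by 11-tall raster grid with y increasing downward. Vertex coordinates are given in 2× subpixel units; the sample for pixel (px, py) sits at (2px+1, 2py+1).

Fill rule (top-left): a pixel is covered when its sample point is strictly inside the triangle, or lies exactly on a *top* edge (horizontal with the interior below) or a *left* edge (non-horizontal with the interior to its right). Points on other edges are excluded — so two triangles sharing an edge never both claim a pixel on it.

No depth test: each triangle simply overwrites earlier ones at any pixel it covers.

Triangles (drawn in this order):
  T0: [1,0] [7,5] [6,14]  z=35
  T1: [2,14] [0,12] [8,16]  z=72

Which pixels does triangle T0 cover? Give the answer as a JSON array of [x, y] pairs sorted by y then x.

T0:
  2·area = 59
  edge (1, 0)→(7, 5): d=(6,5) right/bottom  bias=-1
  edge (7, 5)→(6, 14): d=(-1,9) right/bottom  bias=-1
  edge (6, 14)→(1, 0): d=(-5,-14) top-left  bias=+0
    (1,1)@(3, 3): e=[8,38,13] → #
    (2,1)@(5, 3): e=[-2,20,41] → ·
    (1,2)@(3, 5): e=[20,36,3] → #
    (2,2)@(5, 5): e=[10,18,31] → #
    (3,2)@(7, 5): e=[0,0,59] → ·  [on edge]
    (1,3)@(3, 7): e=[32,34,-7] → ·
    (2,3)@(5, 7): e=[22,16,21] → #
    (3,3)@(7, 7): e=[12,-2,49] → ·
    (2,4)@(5, 9): e=[34,14,11] → #
    (3,4)@(7, 9): e=[24,-4,39] → ·
    (2,5)@(5, 11): e=[46,12,1] → #
    (3,5)@(7, 11): e=[36,-6,29] → ·
  covered (6 px):
    · · · ·
    · # · ·
    · # # ·
    · · # ·
    · · # ·
    · · # ·
    · · · ·
    · · · ·
    · · · ·
    · · · ·
    · · · ·
T1:
  2·area = 8
  edge (2, 14)→(0, 12): d=(-2,-2) top-left  bias=+0
  edge (0, 12)→(8, 16): d=(8,4) right/bottom  bias=-1
  edge (8, 16)→(2, 14): d=(-6,-2) top-left  bias=+0
    (0,6)@(1, 13): e=[0,4,4] → #  [on edge]
    (1,6)@(3, 13): e=[4,-4,8] → ·
    (0,7)@(1, 15): e=[-4,20,-8] → ·
    (1,7)@(3, 15): e=[0,12,-4] → ·  [on edge]
    (2,7)@(5, 15): e=[4,4,0] → #  [on edge]
    (3,7)@(7, 15): e=[8,-4,4] → ·
    (2,8)@(5, 17): e=[0,20,-12] → ·  [on edge]
    (3,9)@(7, 19): e=[0,28,-20] → ·  [on edge]
  covered (2 px):
    · · · ·
    · · · ·
    · · · ·
    · · · ·
    · · · ·
    · · · ·
    # · · ·
    · · # ·
    · · · ·
    · · · ·
    · · · ·

Result: [[1,1],[1,2],[2,2],[2,3],[2,4],[2,5]]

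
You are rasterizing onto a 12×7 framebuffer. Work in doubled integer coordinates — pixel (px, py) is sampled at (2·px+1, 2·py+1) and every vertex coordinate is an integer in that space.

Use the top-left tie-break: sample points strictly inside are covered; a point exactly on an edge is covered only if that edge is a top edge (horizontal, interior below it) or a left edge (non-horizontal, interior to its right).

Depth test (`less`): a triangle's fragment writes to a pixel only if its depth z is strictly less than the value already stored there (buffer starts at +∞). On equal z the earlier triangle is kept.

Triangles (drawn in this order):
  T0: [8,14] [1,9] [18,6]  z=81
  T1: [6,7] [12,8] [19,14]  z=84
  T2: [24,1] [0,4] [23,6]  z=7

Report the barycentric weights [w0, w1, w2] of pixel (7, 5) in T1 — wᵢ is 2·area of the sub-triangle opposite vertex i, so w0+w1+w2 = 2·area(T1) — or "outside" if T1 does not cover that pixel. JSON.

T0:
  2·area = 106
  edge (8, 14)→(1, 9): d=(-7,-5) top-left  bias=+0
  edge (1, 9)→(18, 6): d=(17,-3) top-left  bias=+0
  edge (18, 6)→(8, 14): d=(-10,8) right/bottom  bias=-1
    (6,3)@(13, 7): e=[74,2,30] → █
    (7,3)@(15, 7): e=[84,8,14] → █
    (8,3)@(17, 7): e=[94,14,-2] → ·
    (0,4)@(1, 9): e=[0,0,106] → █  [on edge]
    (1,4)@(3, 9): e=[10,6,90] → █
    (2,4)@(5, 9): e=[20,12,74] → █
    (3,4)@(7, 9): e=[30,18,58] → █
    (4,4)@(9, 9): e=[40,24,42] → █
    (5,4)@(11, 9): e=[50,30,26] → █
    (7,4)@(15, 9): e=[70,42,-6] → ·
    (0,5)@(1, 11): e=[-14,34,86] → ·
    (1,5)@(3, 11): e=[-4,40,70] → ·
  covered (15 px):
    · · · · · · · · · · · ·
    · · · · · · · · · · · ·
    · · · · · · · · · · · ·
    · · · · · · █ █ · · · ·
    █ █ █ █ █ █ █ · · · · ·
    · · █ █ █ █ · · · · · ·
    · · · █ █ · · · · · · ·
T1:
  2·area = 29
  edge (6, 7)→(12, 8): d=(6,1) right/bottom  bias=-1
  edge (12, 8)→(19, 14): d=(7,6) right/bottom  bias=-1
  edge (19, 14)→(6, 7): d=(-13,-7) top-left  bias=+0
    (5,4)@(11, 9): e=[7,13,9] → █
    (6,4)@(13, 9): e=[5,1,23] → █
    (7,4)@(15, 9): e=[3,-11,37] → ·
    (5,5)@(11, 11): e=[19,27,-17] → ·
    (6,5)@(13, 11): e=[17,15,-3] → ·
    (7,5)@(15, 11): e=[15,3,11] → █
    (8,5)@(17, 11): e=[13,-9,25] → ·
    (7,6)@(15, 13): e=[27,17,-15] → ·
  covered (3 px):
    · · · · · · · · · · · ·
    · · · · · · · · · · · ·
    · · · · · · · · · · · ·
    · · · · · · · · · · · ·
    · · · · · █ █ · · · · ·
    · · · · · · · █ · · · ·
    · · · · · · · · · · · ·
T2:
  2·area = 117  (B↔C swapped to make it positive)
  edge (24, 1)→(23, 6): d=(-1,5) right/bottom  bias=-1
  edge (23, 6)→(0, 4): d=(-23,-2) top-left  bias=+0
  edge (0, 4)→(24, 1): d=(24,-3) top-left  bias=+0
    (4,1)@(9, 3): e=[73,41,3] → █
    (5,1)@(11, 3): e=[63,45,9] → █
    (6,1)@(13, 3): e=[53,49,15] → █
    (7,1)@(15, 3): e=[43,53,21] → █
    (8,1)@(17, 3): e=[33,57,27] → █
    (9,1)@(19, 3): e=[23,61,33] → █
    (10,1)@(21, 3): e=[13,65,39] → █
    (11,1)@(23, 3): e=[3,69,45] → █
    (4,2)@(9, 5): e=[71,-5,51] → ·
    (5,2)@(11, 5): e=[61,-1,57] → ·
    (6,2)@(13, 5): e=[51,3,63] → █
    (6,3)@(13, 7): e=[49,-43,111] → ·
  covered (14 px):
    · · · · · · · · · · · ·
    · · · · █ █ █ █ █ █ █ █
    · · · · · · █ █ █ █ █ █
    · · · · · · · · · · · ·
    · · · · · · · · · · · ·
    · · · · · · · · · · · ·
    · · · · · · · · · · · ·

Answer: [3,11,15]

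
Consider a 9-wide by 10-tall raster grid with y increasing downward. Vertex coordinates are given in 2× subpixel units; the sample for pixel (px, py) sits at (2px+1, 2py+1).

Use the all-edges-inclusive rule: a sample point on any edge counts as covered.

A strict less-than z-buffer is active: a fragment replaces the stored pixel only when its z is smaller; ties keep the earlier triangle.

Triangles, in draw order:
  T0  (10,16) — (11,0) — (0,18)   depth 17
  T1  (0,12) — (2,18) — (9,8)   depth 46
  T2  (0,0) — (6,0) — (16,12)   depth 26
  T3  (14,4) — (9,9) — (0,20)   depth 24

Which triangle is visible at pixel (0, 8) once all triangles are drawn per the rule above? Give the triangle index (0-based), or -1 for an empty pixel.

T0:
  2·area = 158  (B↔C swapped to make it positive)
  edge (10, 16)→(0, 18): d=(-10,2) inclusive
  edge (0, 18)→(11, 0): d=(11,-18) inclusive
  edge (11, 0)→(10, 16): d=(-1,16) inclusive
    (4,2)@(9, 5): e=[112,19,27] → #
    (5,2)@(11, 5): e=[108,55,-5] → ·
    (3,3)@(7, 7): e=[96,5,57] → #
    (5,3)@(11, 7): e=[88,77,-7] → ·
    (3,4)@(7, 9): e=[76,27,55] → #
    (5,4)@(11, 9): e=[68,99,-9] → ·
    (2,5)@(5, 11): e=[60,13,85] → #
    (5,5)@(11, 11): e=[48,121,-11] → ·
    (2,6)@(5, 13): e=[40,35,83] → #
    (5,6)@(11, 13): e=[28,143,-13] → ·
    (1,7)@(3, 15): e=[24,21,113] → #
    (5,7)@(11, 15): e=[8,165,-15] → ·
    (7,7)@(15, 15): e=[0,237,-79] → ·  [on edge]
    (2,8)@(5, 17): e=[0,79,79] → #  [on edge]
  covered (18 px):
    · · · · · · · · ·
    · · · · · · · · ·
    · · · · # · · · ·
    · · · # # · · · ·
    · · · # # · · · ·
    · · # # # · · · ·
    · · # # # · · · ·
    · # # # # · · · ·
    # # # · · · · · ·
    · · · · · · · · ·
T1:
  2·area = 62  (B↔C swapped to make it positive)
  edge (0, 12)→(9, 8): d=(9,-4) inclusive
  edge (9, 8)→(2, 18): d=(-7,10) inclusive
  edge (2, 18)→(0, 12): d=(-2,-6) inclusive
    (3,4)@(7, 9): e=[1,13,48] → #
    (4,4)@(9, 9): e=[9,-7,60] → ·
    (1,5)@(3, 11): e=[3,39,20] → #
    (2,5)@(5, 11): e=[11,19,32] → #
    (3,5)@(7, 11): e=[19,-1,44] → ·
    (0,6)@(1, 13): e=[13,45,4] → #
    (3,6)@(7, 13): e=[37,-15,40] → ·
    (0,7)@(1, 15): e=[31,31,0] → #  [on edge]
    (2,7)@(5, 15): e=[47,-9,24] → ·
    (0,8)@(1, 17): e=[49,17,-4] → ·
    (1,8)@(3, 17): e=[57,-3,8] → ·
  covered (8 px):
    · · · · · · · · ·
    · · · · · · · · ·
    · · · · · · · · ·
    · · · · · · · · ·
    · · · # · · · · ·
    · # # · · · · · ·
    # # # · · · · · ·
    # # · · · · · · ·
    · · · · · · · · ·
    · · · · · · · · ·
T2:
  2·area = 72
  edge (0, 0)→(6, 0): d=(6,0) inclusive
  edge (6, 0)→(16, 12): d=(10,12) inclusive
  edge (16, 12)→(0, 0): d=(-16,-12) inclusive
    (1,0)@(3, 1): e=[6,46,20] → #
    (2,0)@(5, 1): e=[6,22,44] → #
    (3,0)@(7, 1): e=[6,-2,68] → ·
    (1,1)@(3, 3): e=[18,66,-12] → ·
    (2,1)@(5, 3): e=[18,42,12] → #
    (3,1)@(7, 3): e=[18,18,36] → #
    (4,1)@(9, 3): e=[18,-6,60] → ·
    (2,2)@(5, 5): e=[30,62,-20] → ·
    (3,2)@(7, 5): e=[30,38,4] → #
    (4,2)@(9, 5): e=[30,14,28] → #
    (5,2)@(11, 5): e=[30,-10,52] → ·
    (3,3)@(7, 7): e=[42,58,-28] → ·
  covered (9 px):
    · # # · · · · · ·
    · · # # · · · · ·
    · · · # # · · · ·
    · · · · · # · · ·
    · · · · · · # · ·
    · · · · · · · # ·
    · · · · · · · · ·
    · · · · · · · · ·
    · · · · · · · · ·
    · · · · · · · · ·
T3:
  2·area = 10  (B↔C swapped to make it positive)
  edge (14, 4)→(0, 20): d=(-14,16) inclusive
  edge (0, 20)→(9, 9): d=(9,-11) inclusive
  edge (9, 9)→(14, 4): d=(5,-5) inclusive
    (8,0)@(17, 1): e=[-6,16,0] → ·  [on edge]
    (7,1)@(15, 3): e=[-2,12,0] → ·  [on edge]
    (6,2)@(13, 5): e=[2,8,0] → #  [on edge]
    (7,2)@(15, 5): e=[-30,30,10] → ·
    (5,3)@(11, 7): e=[6,4,0] → #  [on edge]
    (6,3)@(13, 7): e=[-26,26,10] → ·
    (4,4)@(9, 9): e=[10,0,0] → #  [on edge]
    (5,4)@(11, 9): e=[-22,22,10] → ·
    (3,5)@(7, 11): e=[14,-4,0] → ·  [on edge]
    (4,5)@(9, 11): e=[-18,18,10] → ·
    (2,6)@(5, 13): e=[18,-8,0] → ·  [on edge]
    (1,7)@(3, 15): e=[22,-12,0] → ·  [on edge]
    (0,8)@(1, 17): e=[26,-16,0] → ·  [on edge]
  covered (3 px):
    · · · · · · · · ·
    · · · · · · · · ·
    · · · · · · # · ·
    · · · · · # · · ·
    · · · · # · · · ·
    · · · · · · · · ·
    · · · · · · · · ·
    · · · · · · · · ·
    · · · · · · · · ·
    · · · · · · · · ·

Z-buffer (winner per pixel, '.' = empty):
  . 2 2 . . . . . .
  . . 2 2 . . . . .
  . . . 2 0 . 3 . .
  . . . 0 0 3 . . .
  . . . 0 0 . 2 . .
  . 1 0 0 0 . . 2 .
  1 1 0 0 0 . . . .
  1 0 0 0 0 . . . .
  0 0 0 . . . . . .
  . . . . . . . . .

Result: 0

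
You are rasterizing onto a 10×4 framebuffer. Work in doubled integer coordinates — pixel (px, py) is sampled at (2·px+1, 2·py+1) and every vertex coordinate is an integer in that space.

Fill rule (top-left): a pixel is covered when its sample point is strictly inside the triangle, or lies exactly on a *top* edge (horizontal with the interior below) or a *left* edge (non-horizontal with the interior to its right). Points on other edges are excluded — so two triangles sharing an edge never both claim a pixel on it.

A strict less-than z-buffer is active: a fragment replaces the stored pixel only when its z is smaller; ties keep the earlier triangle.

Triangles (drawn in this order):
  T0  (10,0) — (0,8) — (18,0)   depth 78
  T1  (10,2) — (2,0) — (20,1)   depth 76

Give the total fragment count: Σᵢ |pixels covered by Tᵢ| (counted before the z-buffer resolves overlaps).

T0:
  2·area = 64  (B↔C swapped to make it positive)
  edge (10, 0)→(18, 0): d=(8,0) top-left  bias=+0
  edge (18, 0)→(0, 8): d=(-18,8) right/bottom  bias=-1
  edge (0, 8)→(10, 0): d=(10,-8) top-left  bias=+0
    (4,0)@(9, 1): e=[8,54,2] → #
    (5,0)@(11, 1): e=[8,38,18] → #
    (6,0)@(13, 1): e=[8,22,34] → #
    (7,0)@(15, 1): e=[8,6,50] → #
    (8,0)@(17, 1): e=[8,-10,66] → ·
    (3,1)@(7, 3): e=[24,34,6] → #
    (6,1)@(13, 3): e=[24,-14,54] → ·
    (7,1)@(15, 3): e=[24,-30,70] → ·
    (2,2)@(5, 5): e=[40,14,10] → #
    (3,2)@(7, 5): e=[40,-2,26] → ·
    (4,2)@(9, 5): e=[40,-18,42] → ·
    (5,2)@(11, 5): e=[40,-34,58] → ·
  covered (8 px):
    · · · · # # # # · ·
    · · · # # # · · · ·
    · · # · · · · · · ·
    · · · · · · · · · ·
T1:
  2·area = 28
  edge (10, 2)→(2, 0): d=(-8,-2) top-left  bias=+0
  edge (2, 0)→(20, 1): d=(18,1) right/bottom  bias=-1
  edge (20, 1)→(10, 2): d=(-10,1) right/bottom  bias=-1
    (3,0)@(7, 1): e=[2,13,13] → #
    (4,0)@(9, 1): e=[6,11,11] → #
    (5,0)@(11, 1): e=[10,9,9] → #
    (6,0)@(13, 1): e=[14,7,7] → #
    (7,0)@(15, 1): e=[18,5,5] → #
    (8,0)@(17, 1): e=[22,3,3] → #
    (9,0)@(19, 1): e=[26,1,1] → #
    (3,1)@(7, 3): e=[-14,49,-7] → ·
    (4,1)@(9, 3): e=[-10,47,-9] → ·
    (5,1)@(11, 3): e=[-6,45,-11] → ·
    (6,1)@(13, 3): e=[-2,43,-13] → ·
    (7,1)@(15, 3): e=[2,41,-15] → ·
  covered (7 px):
    · · · # # # # # # #
    · · · · · · · · · ·
    · · · · · · · · · ·
    · · · · · · · · · ·

Answer: 15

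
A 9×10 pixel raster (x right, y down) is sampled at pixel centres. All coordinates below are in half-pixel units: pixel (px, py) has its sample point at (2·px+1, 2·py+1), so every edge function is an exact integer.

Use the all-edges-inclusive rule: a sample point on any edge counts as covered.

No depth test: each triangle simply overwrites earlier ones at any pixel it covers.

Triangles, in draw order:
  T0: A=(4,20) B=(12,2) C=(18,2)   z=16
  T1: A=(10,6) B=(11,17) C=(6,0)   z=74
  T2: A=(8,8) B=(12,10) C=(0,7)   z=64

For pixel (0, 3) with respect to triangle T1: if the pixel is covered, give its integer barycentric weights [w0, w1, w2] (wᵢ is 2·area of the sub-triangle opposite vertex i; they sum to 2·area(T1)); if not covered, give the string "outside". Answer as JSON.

T0:
  2·area = 108
  edge (4, 20)→(12, 2): d=(8,-18) inclusive
  edge (12, 2)→(18, 2): d=(6,0) inclusive
  edge (18, 2)→(4, 20): d=(-14,18) inclusive
    (6,1)@(13, 3): e=[26,6,76] → #
    (7,1)@(15, 3): e=[62,6,40] → #
    (8,1)@(17, 3): e=[98,6,4] → #
    (5,2)@(11, 5): e=[6,18,84] → #
    (8,2)@(17, 5): e=[114,18,-24] → ·
    (5,3)@(11, 7): e=[22,30,56] → #
    (7,3)@(15, 7): e=[94,30,-16] → ·
    (4,4)@(9, 9): e=[2,42,64] → #
    (6,4)@(13, 9): e=[74,42,-8] → ·
    (4,5)@(9, 11): e=[18,54,36] → #
    (5,5)@(11, 11): e=[54,54,0] → #  [on edge]
    (6,5)@(13, 11): e=[90,54,-36] → ·
  covered (14 px):
    · · · · · · · · ·
    · · · · · · # # #
    · · · · · # # # ·
    · · · · · # # · ·
    · · · · # # · · ·
    · · · · # # · · ·
    · · · · # · · · ·
    · · · # · · · · ·
    · · · · · · · · ·
    · · · · · · · · ·
T1:
  2·area = 38
  edge (10, 6)→(11, 17): d=(1,11) inclusive
  edge (11, 17)→(6, 0): d=(-5,-17) inclusive
  edge (6, 0)→(10, 6): d=(4,6) inclusive
    (3,1)@(7, 3): e=[30,2,6] → #
    (4,1)@(9, 3): e=[8,36,-6] → ·
    (3,2)@(7, 5): e=[32,-8,14] → ·
    (4,2)@(9, 5): e=[10,26,2] → #
    (5,2)@(11, 5): e=[-12,60,-10] → ·
    (4,3)@(9, 7): e=[12,16,10] → #
    (5,3)@(11, 7): e=[-10,50,-2] → ·
    (4,4)@(9, 9): e=[14,6,18] → #
    (5,4)@(11, 9): e=[-8,40,6] → ·
    (4,5)@(9, 11): e=[16,-4,26] → ·
    (5,8)@(11, 17): e=[0,0,38] → #  [on edge]
    (6,8)@(13, 17): e=[-22,34,26] → ·
  covered (5 px):
    · · · · · · · · ·
    · · · # · · · · ·
    · · · · # · · · ·
    · · · · # · · · ·
    · · · · # · · · ·
    · · · · · · · · ·
    · · · · · · · · ·
    · · · · · · · · ·
    · · · · · # · · ·
    · · · · · · · · ·
T2:
  2·area = 12
  edge (8, 8)→(12, 10): d=(4,2) inclusive
  edge (12, 10)→(0, 7): d=(-12,-3) inclusive
  edge (0, 7)→(8, 8): d=(8,1) inclusive
    (4,4)@(9, 9): e=[2,3,7] → #
    (5,4)@(11, 9): e=[-2,9,5] → ·
    (4,5)@(9, 11): e=[10,-21,23] → ·
  covered (1 px):
    · · · · · · · · ·
    · · · · · · · · ·
    · · · · · · · · ·
    · · · · · · · · ·
    · · · · # · · · ·
    · · · · · · · · ·
    · · · · · · · · ·
    · · · · · · · · ·
    · · · · · · · · ·
    · · · · · · · · ·

Answer: "outside"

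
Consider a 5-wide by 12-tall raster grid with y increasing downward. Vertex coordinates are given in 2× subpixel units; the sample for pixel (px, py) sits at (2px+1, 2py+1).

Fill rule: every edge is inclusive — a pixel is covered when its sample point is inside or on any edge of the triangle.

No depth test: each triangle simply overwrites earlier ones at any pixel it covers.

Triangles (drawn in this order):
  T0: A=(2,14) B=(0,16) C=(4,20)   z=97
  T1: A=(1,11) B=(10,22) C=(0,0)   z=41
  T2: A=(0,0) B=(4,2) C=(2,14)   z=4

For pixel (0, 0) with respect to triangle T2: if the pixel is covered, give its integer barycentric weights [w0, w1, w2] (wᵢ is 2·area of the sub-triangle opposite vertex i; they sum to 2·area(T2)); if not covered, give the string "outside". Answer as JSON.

T0:
  2·area = 16  (B↔C swapped to make it positive)
  edge (2, 14)→(4, 20): d=(2,6) inclusive
  edge (4, 20)→(0, 16): d=(-4,-4) inclusive
  edge (0, 16)→(2, 14): d=(2,-2) inclusive
    (4,3)@(9, 7): e=[-56,72,0] → ·  [on edge]
    (3,4)@(7, 9): e=[-40,56,0] → ·  [on edge]
    (0,5)@(1, 11): e=[0,24,-8] → ·  [on edge]
    (2,5)@(5, 11): e=[-24,40,0] → ·  [on edge]
    (1,6)@(3, 13): e=[-8,24,0] → ·  [on edge]
    (0,7)@(1, 15): e=[8,8,0] → #  [on edge]
    (1,7)@(3, 15): e=[-4,16,4] → ·
    (0,8)@(1, 17): e=[12,0,4] → #  [on edge]
    (1,8)@(3, 17): e=[0,8,8] → #  [on edge]
    (2,8)@(5, 17): e=[-12,16,12] → ·
    (0,9)@(1, 19): e=[16,-8,8] → ·
    (1,9)@(3, 19): e=[4,0,12] → #  [on edge]
    (2,10)@(5, 21): e=[-4,0,20] → ·  [on edge]
    (2,11)@(5, 23): e=[0,-8,24] → ·  [on edge]
    (3,11)@(7, 23): e=[-12,0,28] → ·  [on edge]
  covered (4 px):
    · · · · ·
    · · · · ·
    · · · · ·
    · · · · ·
    · · · · ·
    · · · · ·
    · · · · ·
    # · · · ·
    # # · · ·
    · # · · ·
    · · · · ·
    · · · · ·
T1:
  2·area = 88  (B↔C swapped to make it positive)
  edge (1, 11)→(0, 0): d=(-1,-11) inclusive
  edge (0, 0)→(10, 22): d=(10,22) inclusive
  edge (10, 22)→(1, 11): d=(-9,-11) inclusive
    (0,1)@(1, 3): e=[8,8,72] → #
    (1,1)@(3, 3): e=[30,-36,94] → ·
    (0,2)@(1, 5): e=[6,28,54] → #
    (1,2)@(3, 5): e=[28,-16,76] → ·
    (0,3)@(1, 7): e=[4,48,36] → #
    (1,3)@(3, 7): e=[26,4,58] → #
    (2,3)@(5, 7): e=[48,-40,80] → ·
    (0,4)@(1, 9): e=[2,68,18] → #
    (2,4)@(5, 9): e=[46,-20,62] → ·
    (0,5)@(1, 11): e=[0,88,0] → #  [on edge]
    (2,5)@(5, 11): e=[44,0,44] → #  [on edge]
    (3,5)@(7, 11): e=[66,-44,66] → ·
  covered (13 px):
    · · · · ·
    # · · · ·
    # · · · ·
    # # · · ·
    # # · · ·
    # # # · ·
    · # # · ·
    · · # · ·
    · · · # ·
    · · · · ·
    · · · · ·
    · · · · ·
T2:
  2·area = 52
  edge (0, 0)→(4, 2): d=(4,2) inclusive
  edge (4, 2)→(2, 14): d=(-2,12) inclusive
  edge (2, 14)→(0, 0): d=(-2,-14) inclusive
    (0,0)@(1, 1): e=[2,38,12] → #
    (1,0)@(3, 1): e=[-2,14,40] → ·
    (0,1)@(1, 3): e=[10,34,8] → #
    (1,1)@(3, 3): e=[6,10,36] → #
    (2,1)@(5, 3): e=[2,-14,64] → ·
    (0,2)@(1, 5): e=[18,30,4] → #
    (2,2)@(5, 5): e=[10,-18,60] → ·
    (0,3)@(1, 7): e=[26,26,0] → #  [on edge]
    (2,3)@(5, 7): e=[18,-22,56] → ·
    (0,4)@(1, 9): e=[34,22,-4] → ·
    (1,4)@(3, 9): e=[30,-2,24] → ·
    (1,10)@(3, 21): e=[78,-26,0] → ·  [on edge]
  covered (7 px):
    # · · · ·
    # # · · ·
    # # · · ·
    # # · · ·
    · · · · ·
    · · · · ·
    · · · · ·
    · · · · ·
    · · · · ·
    · · · · ·
    · · · · ·
    · · · · ·

Answer: [38,12,2]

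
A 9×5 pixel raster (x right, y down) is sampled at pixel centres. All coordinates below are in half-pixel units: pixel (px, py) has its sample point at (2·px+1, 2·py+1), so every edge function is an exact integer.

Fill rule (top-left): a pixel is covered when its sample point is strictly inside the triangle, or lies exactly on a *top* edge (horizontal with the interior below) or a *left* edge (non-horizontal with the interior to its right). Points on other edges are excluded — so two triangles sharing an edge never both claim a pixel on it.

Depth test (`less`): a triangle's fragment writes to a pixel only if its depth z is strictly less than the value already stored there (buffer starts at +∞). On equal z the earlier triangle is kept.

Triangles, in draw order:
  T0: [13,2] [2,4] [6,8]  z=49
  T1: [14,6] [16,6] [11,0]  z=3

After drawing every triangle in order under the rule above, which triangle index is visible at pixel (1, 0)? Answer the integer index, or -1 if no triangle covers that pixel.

T0:
  2·area = 52  (B↔C swapped to make it positive)
  edge (13, 2)→(6, 8): d=(-7,6) right/bottom  bias=-1
  edge (6, 8)→(2, 4): d=(-4,-4) top-left  bias=+0
  edge (2, 4)→(13, 2): d=(11,-2) top-left  bias=+0
    (0,1)@(1, 3): e=[65,0,-13] → ·  [on edge]
    (4,1)@(9, 3): e=[17,32,3] → #
    (5,1)@(11, 3): e=[5,40,7] → #
    (6,1)@(13, 3): e=[-7,48,11] → ·
    (1,2)@(3, 5): e=[39,0,13] → #  [on edge]
    (2,2)@(5, 5): e=[27,8,17] → #
    (3,2)@(7, 5): e=[15,16,21] → #
    (5,2)@(11, 5): e=[-9,32,29] → ·
    (1,3)@(3, 7): e=[25,-8,35] → ·
    (2,3)@(5, 7): e=[13,0,39] → #  [on edge]
    (4,3)@(9, 7): e=[-11,16,47] → ·
    (2,4)@(5, 9): e=[-1,-8,61] → ·
    (3,4)@(7, 9): e=[-13,0,65] → ·  [on edge]
  covered (8 px):
    · · · · · · · · ·
    · · · · # # · · ·
    · # # # # · · · ·
    · · # # · · · · ·
    · · · · · · · · ·
T1:
  2·area = 12  (B↔C swapped to make it positive)
  edge (14, 6)→(11, 0): d=(-3,-6) top-left  bias=+0
  edge (11, 0)→(16, 6): d=(5,6) right/bottom  bias=-1
  edge (16, 6)→(14, 6): d=(-2,0) right/bottom  bias=-1
    (6,1)@(13, 3): e=[3,3,6] → #
    (7,1)@(15, 3): e=[15,-9,6] → ·
    (6,2)@(13, 5): e=[-3,13,2] → ·
    (7,2)@(15, 5): e=[9,1,2] → #
    (8,2)@(17, 5): e=[21,-11,2] → ·
    (7,3)@(15, 7): e=[3,11,-2] → ·
  covered (2 px):
    · · · · · · · · ·
    · · · · · · # · ·
    · · · · · · · # ·
    · · · · · · · · ·
    · · · · · · · · ·

Z-buffer (winner per pixel, '.' = empty):
  . . . . . . . . .
  . . . . 0 0 1 . .
  . 0 0 0 0 . . 1 .
  . . 0 0 . . . . .
  . . . . . . . . .

Result: -1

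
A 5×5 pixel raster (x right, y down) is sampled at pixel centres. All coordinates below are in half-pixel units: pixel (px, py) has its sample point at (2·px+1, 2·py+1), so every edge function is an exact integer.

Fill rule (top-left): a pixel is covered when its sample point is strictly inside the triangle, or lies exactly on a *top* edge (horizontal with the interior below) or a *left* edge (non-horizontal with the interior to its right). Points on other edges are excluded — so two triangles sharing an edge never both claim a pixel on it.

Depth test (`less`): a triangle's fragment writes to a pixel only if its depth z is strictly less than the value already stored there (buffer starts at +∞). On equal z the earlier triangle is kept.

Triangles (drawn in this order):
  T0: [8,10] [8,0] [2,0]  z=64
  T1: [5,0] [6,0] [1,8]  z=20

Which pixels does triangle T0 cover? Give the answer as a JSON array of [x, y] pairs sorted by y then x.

T0:
  2·area = 60  (B↔C swapped to make it positive)
  edge (8, 10)→(2, 0): d=(-6,-10) top-left  bias=+0
  edge (2, 0)→(8, 0): d=(6,0) top-left  bias=+0
  edge (8, 0)→(8, 10): d=(0,10) right/bottom  bias=-1
    (1,0)@(3, 1): e=[4,6,50] → X
    (2,0)@(5, 1): e=[24,6,30] → X
    (3,0)@(7, 1): e=[44,6,10] → X
    (4,0)@(9, 1): e=[64,6,-10] → .
    (1,1)@(3, 3): e=[-8,18,50] → .
    (2,1)@(5, 3): e=[12,18,30] → X
    (4,1)@(9, 3): e=[52,18,-10] → .
    (2,2)@(5, 5): e=[0,30,30] → X  [on edge]
    (4,2)@(9, 5): e=[40,30,-10] → .
    (2,3)@(5, 7): e=[-12,42,30] → .
    (3,3)@(7, 7): e=[8,42,10] → X
    (4,3)@(9, 7): e=[28,42,-10] → .
  covered (8 px):
    . X X X .
    . . X X .
    . . X X .
    . . . X .
    . . . . .
T1:
  2·area = 8
  edge (5, 0)→(6, 0): d=(1,0) top-left  bias=+0
  edge (6, 0)→(1, 8): d=(-5,8) right/bottom  bias=-1
  edge (1, 8)→(5, 0): d=(4,-8) top-left  bias=+0
    (2,0)@(5, 1): e=[1,3,4] → X
    (3,0)@(7, 1): e=[1,-13,20] → .
    (2,1)@(5, 3): e=[3,-7,12] → .
  covered (1 px):
    . . X . .
    . . . . .
    . . . . .
    . . . . .
    . . . . .

Answer: [[1,0],[2,0],[3,0],[2,1],[3,1],[2,2],[3,2],[3,3]]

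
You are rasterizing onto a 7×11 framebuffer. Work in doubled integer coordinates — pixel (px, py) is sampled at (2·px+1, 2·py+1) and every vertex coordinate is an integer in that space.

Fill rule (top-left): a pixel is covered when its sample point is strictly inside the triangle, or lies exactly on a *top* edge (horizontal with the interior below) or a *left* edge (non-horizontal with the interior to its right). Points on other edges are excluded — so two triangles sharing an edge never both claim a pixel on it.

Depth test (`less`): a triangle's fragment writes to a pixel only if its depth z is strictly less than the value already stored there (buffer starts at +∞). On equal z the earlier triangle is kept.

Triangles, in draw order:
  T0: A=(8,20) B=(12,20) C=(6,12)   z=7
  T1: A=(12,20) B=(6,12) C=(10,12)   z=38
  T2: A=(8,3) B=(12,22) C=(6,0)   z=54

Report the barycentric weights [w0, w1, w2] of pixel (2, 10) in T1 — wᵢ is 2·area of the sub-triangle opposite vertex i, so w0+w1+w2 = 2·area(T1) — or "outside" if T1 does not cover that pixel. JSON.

T0:
  2·area = 32  (B↔C swapped to make it positive)
  edge (8, 20)→(6, 12): d=(-2,-8) top-left  bias=+0
  edge (6, 12)→(12, 20): d=(6,8) right/bottom  bias=-1
  edge (12, 20)→(8, 20): d=(-4,0) right/bottom  bias=-1
    (3,7)@(7, 15): e=[2,10,20] → █
    (4,7)@(9, 15): e=[18,-6,20] → ·
    (3,8)@(7, 17): e=[-2,22,12] → ·
    (4,8)@(9, 17): e=[14,6,12] → █
    (5,8)@(11, 17): e=[30,-10,12] → ·
    (4,9)@(9, 19): e=[10,18,4] → █
    (5,9)@(11, 19): e=[26,2,4] → █
    (6,9)@(13, 19): e=[42,-14,4] → ·
    (4,10)@(9, 21): e=[6,30,-4] → ·
    (5,10)@(11, 21): e=[22,14,-4] → ·
  covered (4 px):
    · · · · · · ·
    · · · · · · ·
    · · · · · · ·
    · · · · · · ·
    · · · · · · ·
    · · · · · · ·
    · · · · · · ·
    · · · █ · · ·
    · · · · █ · ·
    · · · · █ █ ·
    · · · · · · ·
T1:
  2·area = 32
  edge (12, 20)→(6, 12): d=(-6,-8) top-left  bias=+0
  edge (6, 12)→(10, 12): d=(4,0) top-left  bias=+0
  edge (10, 12)→(12, 20): d=(2,8) right/bottom  bias=-1
    (3,6)@(7, 13): e=[2,4,26] → █
    (4,6)@(9, 13): e=[18,4,10] → █
    (5,6)@(11, 13): e=[34,4,-6] → ·
    (3,7)@(7, 15): e=[-10,12,30] → ·
    (4,7)@(9, 15): e=[6,12,14] → █
    (5,7)@(11, 15): e=[22,12,-2] → ·
    (4,8)@(9, 17): e=[-6,20,18] → ·
    (5,8)@(11, 17): e=[10,20,2] → █
    (6,8)@(13, 17): e=[26,20,-14] → ·
    (5,9)@(11, 19): e=[-2,28,6] → ·
  covered (4 px):
    · · · · · · ·
    · · · · · · ·
    · · · · · · ·
    · · · · · · ·
    · · · · · · ·
    · · · · · · ·
    · · · █ █ · ·
    · · · · █ · ·
    · · · · · █ ·
    · · · · · · ·
    · · · · · · ·
T2:
  2·area = 26
  edge (8, 3)→(12, 22): d=(4,19) right/bottom  bias=-1
  edge (12, 22)→(6, 0): d=(-6,-22) top-left  bias=+0
  edge (6, 0)→(8, 3): d=(2,3) right/bottom  bias=-1
    (3,1)@(7, 3): e=[19,4,3] → █
    (4,1)@(9, 3): e=[-19,48,-3] → ·
    (3,2)@(7, 5): e=[27,-8,7] → ·
    (4,4)@(9, 9): e=[5,12,9] → █
    (5,4)@(11, 9): e=[-33,56,3] → ·
    (4,5)@(9, 11): e=[13,0,13] → █  [on edge]
    (5,5)@(11, 11): e=[-25,44,7] → ·
    (4,6)@(9, 13): e=[21,-12,17] → ·
  covered (3 px):
    · · · · · · ·
    · · · █ · · ·
    · · · · · · ·
    · · · · · · ·
    · · · · █ · ·
    · · · · █ · ·
    · · · · · · ·
    · · · · · · ·
    · · · · · · ·
    · · · · · · ·
    · · · · · · ·

Final: "outside"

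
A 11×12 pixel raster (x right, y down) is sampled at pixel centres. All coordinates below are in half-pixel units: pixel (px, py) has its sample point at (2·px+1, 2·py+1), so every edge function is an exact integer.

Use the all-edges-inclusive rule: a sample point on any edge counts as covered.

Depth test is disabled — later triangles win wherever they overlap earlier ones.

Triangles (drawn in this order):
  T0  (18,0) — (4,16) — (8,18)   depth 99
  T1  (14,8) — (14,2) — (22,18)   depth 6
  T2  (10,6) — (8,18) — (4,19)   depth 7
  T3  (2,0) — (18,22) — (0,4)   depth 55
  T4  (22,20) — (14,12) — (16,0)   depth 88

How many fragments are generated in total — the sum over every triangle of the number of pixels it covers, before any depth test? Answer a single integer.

T0:
  2·area = 92  (B↔C swapped to make it positive)
  edge (18, 0)→(8, 18): d=(-10,18) inclusive
  edge (8, 18)→(4, 16): d=(-4,-2) inclusive
  edge (4, 16)→(18, 0): d=(14,-16) inclusive
    (7,2)@(15, 5): e=[4,66,22] → █
    (8,2)@(17, 5): e=[-32,70,54] → ·
    (6,3)@(13, 7): e=[20,54,18] → █
    (7,3)@(15, 7): e=[-16,58,50] → ·
    (5,4)@(11, 9): e=[36,42,14] → █
    (6,4)@(13, 9): e=[0,46,46] → █  [on edge]
    (7,4)@(15, 9): e=[-36,50,78] → ·
    (4,5)@(9, 11): e=[52,30,10] → █
    (6,5)@(13, 11): e=[-20,38,74] → ·
    (3,6)@(7, 13): e=[68,18,6] → █
    (5,6)@(11, 13): e=[-4,26,70] → ·
    (2,7)@(5, 15): e=[84,6,2] → █
  covered (12 px):
    · · · · · · · · · · ·
    · · · · · · · · · · ·
    · · · · · · · █ · · ·
    · · · · · · █ · · · ·
    · · · · · █ █ · · · ·
    · · · · █ █ · · · · ·
    · · · █ █ · · · · · ·
    · · █ █ █ · · · · · ·
    · · · █ · · · · · · ·
    · · · · · · · · · · ·
    · · · · · · · · · · ·
    · · · · · · · · · · ·
T1:
  2·area = 48
  edge (14, 8)→(14, 2): d=(0,-6) inclusive
  edge (14, 2)→(22, 18): d=(8,16) inclusive
  edge (22, 18)→(14, 8): d=(-8,-10) inclusive
    (7,2)@(15, 5): e=[6,8,34] → █
    (8,2)@(17, 5): e=[18,-24,54] → ·
    (7,3)@(15, 7): e=[6,24,18] → █
    (8,3)@(17, 7): e=[18,-8,38] → ·
    (7,4)@(15, 9): e=[6,40,2] → █
    (8,4)@(17, 9): e=[18,8,22] → █
    (9,4)@(19, 9): e=[30,-24,42] → ·
    (7,5)@(15, 11): e=[6,56,-14] → ·
    (8,5)@(17, 11): e=[18,24,6] → █
    (9,5)@(19, 11): e=[30,-8,26] → ·
    (8,6)@(17, 13): e=[18,40,-10] → ·
    (9,6)@(19, 13): e=[30,8,10] → █
  covered (6 px):
    · · · · · · · · · · ·
    · · · · · · · · · · ·
    · · · · · · · █ · · ·
    · · · · · · · █ · · ·
    · · · · · · · █ █ · ·
    · · · · · · · · █ · ·
    · · · · · · · · · █ ·
    · · · · · · · · · · ·
    · · · · · · · · · · ·
    · · · · · · · · · · ·
    · · · · · · · · · · ·
    · · · · · · · · · · ·
T2:
  2·area = 46
  edge (10, 6)→(8, 18): d=(-2,12) inclusive
  edge (8, 18)→(4, 19): d=(-4,1) inclusive
  edge (4, 19)→(10, 6): d=(6,-13) inclusive
    (4,4)@(9, 9): e=[6,35,5] → █
    (5,4)@(11, 9): e=[-18,33,31] → ·
    (4,5)@(9, 11): e=[2,27,17] → █
    (5,5)@(11, 11): e=[-22,25,43] → ·
    (3,6)@(7, 13): e=[22,21,3] → █
    (4,6)@(9, 13): e=[-2,19,29] → ·
    (3,7)@(7, 15): e=[18,13,15] → █
    (4,7)@(9, 15): e=[-6,11,41] → ·
    (2,8)@(5, 17): e=[38,7,1] → █
    (4,8)@(9, 17): e=[-10,3,53] → ·
    (2,9)@(5, 19): e=[34,-1,13] → ·
    (3,9)@(7, 19): e=[10,-3,39] → ·
  covered (6 px):
    · · · · · · · · · · ·
    · · · · · · · · · · ·
    · · · · · · · · · · ·
    · · · · · · · · · · ·
    · · · · █ · · · · · ·
    · · · · █ · · · · · ·
    · · · █ · · · · · · ·
    · · · █ · · · · · · ·
    · · █ █ · · · · · · ·
    · · · · · · · · · · ·
    · · · · · · · · · · ·
    · · · · · · · · · · ·
T3:
  2·area = 108
  edge (2, 0)→(18, 22): d=(16,22) inclusive
  edge (18, 22)→(0, 4): d=(-18,-18) inclusive
  edge (0, 4)→(2, 0): d=(2,-4) inclusive
    (0,1)@(1, 3): e=[70,36,2] → █
    (1,1)@(3, 3): e=[26,72,10] → █
    (2,1)@(5, 3): e=[-18,108,18] → ·
    (0,2)@(1, 5): e=[102,0,6] → █  [on edge]
    (2,2)@(5, 5): e=[14,72,22] → █
    (3,2)@(7, 5): e=[-30,108,30] → ·
    (0,3)@(1, 7): e=[134,-36,10] → ·
    (1,3)@(3, 7): e=[90,0,18] → █  [on edge]
    (3,3)@(7, 7): e=[2,72,34] → █
    (4,3)@(9, 7): e=[-42,108,42] → ·
    (1,4)@(3, 9): e=[122,-36,22] → ·
    (2,4)@(5, 9): e=[78,0,30] → █  [on edge]
    (3,5)@(7, 11): e=[66,0,42] → █  [on edge]
    (4,6)@(9, 13): e=[54,0,54] → █  [on edge]
    (5,7)@(11, 15): e=[42,0,66] → █  [on edge]
    (6,8)@(13, 17): e=[30,0,78] → █  [on edge]
    (7,9)@(15, 19): e=[18,0,90] → █  [on edge]
    (8,10)@(17, 21): e=[6,0,102] → █  [on edge]
    (9,11)@(19, 23): e=[-6,0,114] → ·  [on edge]
  covered (18 px):
    · · · · · · · · · · ·
    █ █ · · · · · · · · ·
    █ █ █ · · · · · · · ·
    · █ █ █ · · · · · · ·
    · · █ █ · · · · · · ·
    · · · █ █ · · · · · ·
    · · · · █ █ · · · · ·
    · · · · · █ · · · · ·
    · · · · · · █ · · · ·
    · · · · · · · █ · · ·
    · · · · · · · · █ · ·
    · · · · · · · · · · ·
T4:
  2·area = 112
  edge (22, 20)→(14, 12): d=(-8,-8) inclusive
  edge (14, 12)→(16, 0): d=(2,-12) inclusive
  edge (16, 0)→(22, 20): d=(6,20) inclusive
    (1,0)@(3, 1): e=[0,-154,266] → ·  [on edge]
    (2,1)@(5, 3): e=[0,-126,238] → ·  [on edge]
    (3,2)@(7, 5): e=[0,-98,210] → ·  [on edge]
    (8,2)@(17, 5): e=[80,22,10] → █
    (9,2)@(19, 5): e=[96,46,-30] → ·
    (4,3)@(9, 7): e=[0,-70,182] → ·  [on edge]
    (7,3)@(15, 7): e=[48,2,62] → █
    (9,3)@(19, 7): e=[80,50,-18] → ·
    (5,4)@(11, 9): e=[0,-42,154] → ·  [on edge]
    (7,4)@(15, 9): e=[32,6,74] → █
    (9,4)@(19, 9): e=[64,54,-6] → ·
    (6,5)@(13, 11): e=[0,-14,126] → ·  [on edge]
    (7,6)@(15, 13): e=[0,14,98] → █  [on edge]
    (8,7)@(17, 15): e=[0,42,70] → █  [on edge]
    (9,8)@(19, 17): e=[0,70,42] → █  [on edge]
    (10,9)@(21, 19): e=[0,98,14] → █  [on edge]
  covered (16 px):
    · · · · · · · · · · ·
    · · · · · · · · · · ·
    · · · · · · · · █ · ·
    · · · · · · · █ █ · ·
    · · · · · · · █ █ · ·
    · · · · · · · █ █ █ ·
    · · · · · · · █ █ █ ·
    · · · · · · · · █ █ ·
    · · · · · · · · · █ █
    · · · · · · · · · · █
    · · · · · · · · · · ·
    · · · · · · · · · · ·

Result: 58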